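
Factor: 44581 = 109^1 * 409^1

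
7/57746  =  7/57746 = 0.00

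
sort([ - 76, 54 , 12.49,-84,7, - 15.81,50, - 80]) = [  -  84 , - 80, - 76,-15.81,7,12.49, 50, 54 ] 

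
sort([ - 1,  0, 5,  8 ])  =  [ - 1, 0 , 5, 8]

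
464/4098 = 232/2049 = 0.11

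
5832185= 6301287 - 469102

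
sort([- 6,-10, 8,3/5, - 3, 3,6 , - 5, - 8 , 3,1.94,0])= [ - 10,-8,-6, - 5, - 3,0,3/5,  1.94,3, 3,6, 8]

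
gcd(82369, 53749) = 1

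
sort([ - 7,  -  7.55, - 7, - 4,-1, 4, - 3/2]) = [ - 7.55,  -  7, - 7 , - 4, - 3/2, - 1, 4]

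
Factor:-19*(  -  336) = 6384 = 2^4*3^1*7^1*19^1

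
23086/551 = 41 + 495/551 = 41.90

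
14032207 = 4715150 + 9317057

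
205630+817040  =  1022670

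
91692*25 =2292300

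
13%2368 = 13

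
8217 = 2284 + 5933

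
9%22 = 9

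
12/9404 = 3/2351 = 0.00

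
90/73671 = 30/24557 = 0.00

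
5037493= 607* 8299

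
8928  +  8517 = 17445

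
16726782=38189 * 438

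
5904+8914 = 14818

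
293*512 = 150016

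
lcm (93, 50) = 4650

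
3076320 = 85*36192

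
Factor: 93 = 3^1*31^1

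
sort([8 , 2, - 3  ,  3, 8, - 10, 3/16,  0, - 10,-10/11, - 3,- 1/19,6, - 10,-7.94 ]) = [-10 , - 10,- 10, - 7.94, - 3,-3,-10/11,-1/19 , 0,3/16,2, 3,  6,8, 8]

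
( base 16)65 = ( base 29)3E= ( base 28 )3h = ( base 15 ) 6b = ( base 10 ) 101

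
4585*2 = 9170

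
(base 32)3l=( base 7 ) 225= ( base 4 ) 1311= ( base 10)117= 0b1110101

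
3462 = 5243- 1781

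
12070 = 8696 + 3374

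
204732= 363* 564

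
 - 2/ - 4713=2/4713 =0.00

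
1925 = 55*35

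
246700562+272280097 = 518980659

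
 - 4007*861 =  - 3450027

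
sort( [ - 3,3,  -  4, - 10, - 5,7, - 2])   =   [  -  10, - 5, - 4, - 3,-2,3,7 ] 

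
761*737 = 560857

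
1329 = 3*443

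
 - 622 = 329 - 951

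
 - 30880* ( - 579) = 17879520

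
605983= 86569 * 7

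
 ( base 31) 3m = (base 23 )50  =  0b1110011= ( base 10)115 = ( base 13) 8B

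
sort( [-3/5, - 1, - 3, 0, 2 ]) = [-3,-1, - 3/5,0,2 ]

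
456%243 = 213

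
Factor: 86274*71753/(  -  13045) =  - 6190418322/13045=- 2^1*3^2*5^(-1 ) * 11^2 * 593^1 * 2609^( - 1)*4793^1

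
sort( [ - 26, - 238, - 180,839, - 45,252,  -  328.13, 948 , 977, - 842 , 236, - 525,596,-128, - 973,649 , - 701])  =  [ - 973, - 842 , - 701, -525 ,-328.13, - 238 , - 180, - 128, - 45 , - 26 , 236, 252,596, 649, 839 , 948,977] 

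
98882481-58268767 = 40613714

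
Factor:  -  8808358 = -2^1*13^1 * 41^1*8263^1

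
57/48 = 1 + 3/16 = 1.19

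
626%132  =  98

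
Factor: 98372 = 2^2*24593^1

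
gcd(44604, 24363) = 9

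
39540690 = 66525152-26984462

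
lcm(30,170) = 510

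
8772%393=126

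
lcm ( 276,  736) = 2208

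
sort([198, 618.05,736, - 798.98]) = [ - 798.98,  198,  618.05,736] 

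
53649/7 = 53649/7 = 7664.14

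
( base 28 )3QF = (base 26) 4f1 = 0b110000010111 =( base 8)6027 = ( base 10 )3095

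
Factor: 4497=3^1 * 1499^1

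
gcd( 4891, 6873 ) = 1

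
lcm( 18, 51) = 306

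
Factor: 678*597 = 2^1 * 3^2 * 113^1*199^1 = 404766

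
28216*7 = 197512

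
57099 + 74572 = 131671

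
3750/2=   1875 = 1875.00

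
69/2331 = 23/777 = 0.03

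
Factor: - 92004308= -2^2 * 11^1*19^1*  167^1 * 659^1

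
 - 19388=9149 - 28537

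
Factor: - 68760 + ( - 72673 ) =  - 29^1*4877^1 =- 141433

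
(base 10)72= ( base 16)48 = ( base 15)4c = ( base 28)2g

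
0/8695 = 0 = 0.00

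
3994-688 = 3306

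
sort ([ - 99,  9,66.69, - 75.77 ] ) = [ - 99, - 75.77, 9, 66.69 ]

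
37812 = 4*9453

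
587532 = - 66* ( - 8902)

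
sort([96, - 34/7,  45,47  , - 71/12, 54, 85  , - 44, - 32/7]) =[  -  44, - 71/12,  -  34/7,- 32/7,45, 47, 54, 85,96]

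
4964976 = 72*68958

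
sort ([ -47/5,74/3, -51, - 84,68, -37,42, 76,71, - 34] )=[ - 84, - 51, - 37,-34, - 47/5, 74/3, 42,68,  71, 76] 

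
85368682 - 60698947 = 24669735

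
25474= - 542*( - 47) 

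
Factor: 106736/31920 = 3^( - 1)*5^( - 1)*19^( - 1) * 953^1 = 953/285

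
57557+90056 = 147613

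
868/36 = 24 + 1/9 = 24.11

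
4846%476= 86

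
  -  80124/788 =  -102  +  63/197 = -  101.68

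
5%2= 1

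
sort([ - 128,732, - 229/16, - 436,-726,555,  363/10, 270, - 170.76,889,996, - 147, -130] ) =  [ - 726, - 436,-170.76,-147, - 130,-128,- 229/16 , 363/10,  270,555, 732,889,996]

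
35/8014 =35/8014 = 0.00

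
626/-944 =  - 313/472  =  - 0.66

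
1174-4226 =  - 3052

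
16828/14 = 1202= 1202.00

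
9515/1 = 9515= 9515.00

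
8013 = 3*2671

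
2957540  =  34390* 86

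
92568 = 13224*7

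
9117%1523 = 1502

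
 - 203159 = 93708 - 296867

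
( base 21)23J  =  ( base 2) 1111000100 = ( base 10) 964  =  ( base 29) 147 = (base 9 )1281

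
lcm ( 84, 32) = 672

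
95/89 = 95/89=1.07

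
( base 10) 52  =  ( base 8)64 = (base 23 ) 26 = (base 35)1H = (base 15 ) 37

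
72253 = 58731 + 13522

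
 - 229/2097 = - 1+1868/2097= -  0.11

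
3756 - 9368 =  - 5612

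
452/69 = 6+38/69 = 6.55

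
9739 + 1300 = 11039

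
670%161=26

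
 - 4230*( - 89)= 376470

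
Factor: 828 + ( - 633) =3^1*5^1*13^1 = 195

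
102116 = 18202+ 83914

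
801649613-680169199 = 121480414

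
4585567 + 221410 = 4806977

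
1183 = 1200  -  17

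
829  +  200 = 1029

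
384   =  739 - 355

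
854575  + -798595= 55980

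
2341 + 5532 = 7873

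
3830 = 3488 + 342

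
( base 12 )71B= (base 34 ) ub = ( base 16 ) 407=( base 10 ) 1031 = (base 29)16g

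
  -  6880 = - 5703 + -1177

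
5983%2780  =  423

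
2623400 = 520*5045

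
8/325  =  8/325 =0.02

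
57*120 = 6840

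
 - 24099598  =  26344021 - 50443619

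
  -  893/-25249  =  893/25249= 0.04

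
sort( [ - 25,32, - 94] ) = [ - 94,  -  25,32 ] 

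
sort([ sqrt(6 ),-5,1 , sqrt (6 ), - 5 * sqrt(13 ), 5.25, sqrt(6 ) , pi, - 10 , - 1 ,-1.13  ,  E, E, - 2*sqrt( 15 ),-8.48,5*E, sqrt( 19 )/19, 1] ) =[ - 5*sqrt( 13 ), - 10,-8.48, - 2 * sqrt(15), - 5, - 1.13, - 1, sqrt(19) /19 , 1,1, sqrt(6), sqrt( 6 ), sqrt( 6),  E, E,pi, 5.25, 5 * E ] 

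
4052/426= 2026/213 = 9.51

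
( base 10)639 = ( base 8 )1177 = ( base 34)ir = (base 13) 3a2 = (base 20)1BJ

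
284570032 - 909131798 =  - 624561766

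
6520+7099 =13619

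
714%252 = 210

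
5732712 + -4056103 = 1676609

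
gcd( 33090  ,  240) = 30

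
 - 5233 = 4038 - 9271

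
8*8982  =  71856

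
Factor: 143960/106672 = 305/226=2^ ( - 1)*5^1*61^1*  113^( -1 )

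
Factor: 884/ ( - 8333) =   -  68/641 = - 2^2*17^1*641^( - 1 )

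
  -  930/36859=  - 30/1189 = -0.03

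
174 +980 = 1154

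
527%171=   14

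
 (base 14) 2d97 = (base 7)32550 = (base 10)8169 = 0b1111111101001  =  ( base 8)17751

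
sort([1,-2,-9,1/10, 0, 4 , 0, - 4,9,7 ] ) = [-9, - 4, - 2,0,0, 1/10,1,4 , 7,9] 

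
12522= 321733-309211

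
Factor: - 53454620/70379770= -2^1*23^(-1 )*305999^(-1)*2672731^1 = -5345462/7037977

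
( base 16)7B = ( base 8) 173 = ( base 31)3u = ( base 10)123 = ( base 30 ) 43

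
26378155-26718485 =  - 340330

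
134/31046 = 67/15523 = 0.00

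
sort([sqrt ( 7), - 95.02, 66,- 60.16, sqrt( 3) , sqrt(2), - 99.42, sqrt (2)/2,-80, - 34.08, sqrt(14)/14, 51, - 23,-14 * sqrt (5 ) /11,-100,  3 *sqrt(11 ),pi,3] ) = [ - 100, - 99.42, - 95.02 ,-80, - 60.16,-34.08, - 23, - 14*sqrt(5)/11, sqrt( 14 ) /14 , sqrt(2 )/2, sqrt( 2), sqrt( 3), sqrt(7), 3, pi, 3*sqrt(11), 51,66]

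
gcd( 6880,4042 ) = 86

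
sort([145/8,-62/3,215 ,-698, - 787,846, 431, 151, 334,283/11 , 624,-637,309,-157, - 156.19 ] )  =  [ -787, - 698, - 637, - 157,  -  156.19, - 62/3, 145/8,283/11, 151 , 215,309,334,431,624,846]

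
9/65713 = 9/65713=0.00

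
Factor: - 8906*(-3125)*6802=2^2*5^5 * 19^1*61^1*73^1 * 179^1 = 189308162500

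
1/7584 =1/7584 = 0.00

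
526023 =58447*9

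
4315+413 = 4728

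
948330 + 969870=1918200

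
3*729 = 2187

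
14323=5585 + 8738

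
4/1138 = 2/569 = 0.00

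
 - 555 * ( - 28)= 15540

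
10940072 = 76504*143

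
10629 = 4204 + 6425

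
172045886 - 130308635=41737251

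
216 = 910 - 694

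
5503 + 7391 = 12894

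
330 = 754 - 424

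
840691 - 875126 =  - 34435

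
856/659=1 + 197/659 = 1.30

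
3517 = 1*3517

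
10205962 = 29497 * 346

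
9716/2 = 4858 = 4858.00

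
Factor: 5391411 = 3^1*241^1 * 7457^1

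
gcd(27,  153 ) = 9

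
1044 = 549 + 495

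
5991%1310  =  751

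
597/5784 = 199/1928 = 0.10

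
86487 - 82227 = 4260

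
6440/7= 920 = 920.00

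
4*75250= 301000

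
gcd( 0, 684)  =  684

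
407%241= 166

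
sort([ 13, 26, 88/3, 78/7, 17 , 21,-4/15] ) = [ -4/15,  78/7 , 13,17,21 , 26 , 88/3] 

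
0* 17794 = 0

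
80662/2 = 40331  =  40331.00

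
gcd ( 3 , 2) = 1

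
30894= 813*38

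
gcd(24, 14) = 2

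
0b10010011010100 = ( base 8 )22324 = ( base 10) 9428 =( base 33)8ln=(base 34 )85a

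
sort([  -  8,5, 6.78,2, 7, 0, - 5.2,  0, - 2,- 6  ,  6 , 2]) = [  -  8, - 6,-5.2,-2  ,  0, 0 , 2,2,  5, 6, 6.78, 7 ] 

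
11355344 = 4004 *2836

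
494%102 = 86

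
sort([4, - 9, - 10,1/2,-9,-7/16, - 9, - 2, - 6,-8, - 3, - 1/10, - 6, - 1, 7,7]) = [ - 10,  -  9, - 9, - 9,  -  8,-6,-6, - 3, - 2, - 1 ,  -  7/16 , - 1/10,1/2, 4,7,7] 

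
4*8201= 32804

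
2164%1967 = 197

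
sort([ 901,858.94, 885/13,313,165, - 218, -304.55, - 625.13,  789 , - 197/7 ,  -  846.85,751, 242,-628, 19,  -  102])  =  [ - 846.85, - 628, - 625.13,-304.55, - 218, - 102, - 197/7, 19,885/13, 165,  242, 313, 751, 789, 858.94, 901 ]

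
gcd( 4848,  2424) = 2424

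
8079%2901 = 2277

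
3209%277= 162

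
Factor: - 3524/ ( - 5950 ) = 1762/2975 = 2^1*5^ ( - 2 )*7^( - 1 )*17^(- 1)*881^1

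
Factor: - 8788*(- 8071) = 2^2*7^1*13^3*1153^1 = 70927948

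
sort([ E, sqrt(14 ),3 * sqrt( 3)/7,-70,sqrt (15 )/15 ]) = [ - 70,sqrt (15 )/15 , 3  *sqrt(3)/7,E,sqrt(14)]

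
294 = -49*(- 6 ) 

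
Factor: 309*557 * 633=108947529  =  3^2 * 103^1*211^1*557^1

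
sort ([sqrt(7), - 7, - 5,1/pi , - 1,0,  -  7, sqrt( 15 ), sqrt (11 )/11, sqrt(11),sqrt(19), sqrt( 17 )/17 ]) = [  -  7, - 7,-5, - 1, 0,sqrt(17)/17, sqrt(11 ) /11, 1/pi, sqrt(7 ),sqrt( 11 ),sqrt(15),sqrt ( 19 )]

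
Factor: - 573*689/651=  - 131599/217 = -7^(-1)*13^1*31^( - 1 )*53^1*191^1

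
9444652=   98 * 96374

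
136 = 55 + 81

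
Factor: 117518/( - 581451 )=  - 2^1*3^(-1)*13^(-1 )*17^( - 1 )*67^1 = -134/663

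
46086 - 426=45660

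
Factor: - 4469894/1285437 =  - 2^1*3^( - 1) *11^1 * 13^1 * 109^( - 1)*3931^(-1) * 15629^1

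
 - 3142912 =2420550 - 5563462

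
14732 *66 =972312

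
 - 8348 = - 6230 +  - 2118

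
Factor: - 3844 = -2^2*31^2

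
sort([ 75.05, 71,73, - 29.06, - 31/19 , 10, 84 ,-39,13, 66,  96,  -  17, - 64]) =[ - 64 , - 39,  -  29.06, - 17, - 31/19, 10, 13,66 , 71, 73, 75.05, 84, 96] 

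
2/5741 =2/5741 = 0.00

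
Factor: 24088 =2^3*3011^1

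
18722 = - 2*( - 9361)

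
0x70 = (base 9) 134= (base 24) 4g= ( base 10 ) 112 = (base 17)6a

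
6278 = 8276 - 1998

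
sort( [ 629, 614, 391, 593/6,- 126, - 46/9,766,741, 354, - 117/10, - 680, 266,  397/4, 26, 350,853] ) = [ - 680,  -  126, - 117/10 , - 46/9 , 26, 593/6, 397/4, 266,350,354, 391 , 614, 629, 741, 766,  853]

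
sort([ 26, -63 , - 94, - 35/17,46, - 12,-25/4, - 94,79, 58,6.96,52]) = [ - 94, - 94, - 63, - 12, - 25/4, - 35/17 , 6.96,26 , 46,52,58,79 ]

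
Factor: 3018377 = 31^1*97367^1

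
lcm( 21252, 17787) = 1636404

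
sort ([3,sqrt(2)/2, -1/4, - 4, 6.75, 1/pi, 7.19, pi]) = [ - 4,-1/4, 1/pi, sqrt( 2 )/2, 3, pi, 6.75,7.19 ] 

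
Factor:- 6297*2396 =-15087612 = -  2^2 * 3^1 *599^1 * 2099^1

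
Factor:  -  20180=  - 2^2* 5^1*1009^1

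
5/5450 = 1/1090 = 0.00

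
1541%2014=1541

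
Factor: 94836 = 2^2*3^1*7^1 * 1129^1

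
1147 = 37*31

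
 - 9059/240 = - 38 + 61/240 =- 37.75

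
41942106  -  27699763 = 14242343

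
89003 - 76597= 12406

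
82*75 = 6150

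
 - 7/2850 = -7/2850=   - 0.00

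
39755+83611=123366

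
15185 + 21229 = 36414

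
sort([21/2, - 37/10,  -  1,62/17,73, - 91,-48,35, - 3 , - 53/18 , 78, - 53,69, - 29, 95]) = [ - 91,-53,  -  48,-29, - 37/10,  -  3, - 53/18, - 1,  62/17,21/2,35, 69, 73, 78, 95]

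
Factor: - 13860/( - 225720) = 7/114 = 2^( - 1)*3^( - 1)  *7^1*19^( - 1 ) 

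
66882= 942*71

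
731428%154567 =113160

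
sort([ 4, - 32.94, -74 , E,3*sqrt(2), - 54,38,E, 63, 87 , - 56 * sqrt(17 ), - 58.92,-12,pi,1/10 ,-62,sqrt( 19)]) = [-56*sqrt( 17),  -  74, - 62,-58.92,-54, -32.94, - 12,1/10 , E,  E,pi,4,3*sqrt(2 ),sqrt( 19 ),  38, 63, 87] 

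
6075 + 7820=13895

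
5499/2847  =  141/73= 1.93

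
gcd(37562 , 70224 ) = 14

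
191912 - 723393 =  - 531481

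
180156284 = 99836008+80320276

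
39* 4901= 191139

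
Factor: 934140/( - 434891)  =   - 2^2*3^1*5^1*19^(- 1)*47^(-1) * 487^( - 1 ) *15569^1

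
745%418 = 327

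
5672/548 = 1418/137  =  10.35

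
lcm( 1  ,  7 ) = 7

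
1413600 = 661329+752271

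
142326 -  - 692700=835026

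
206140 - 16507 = 189633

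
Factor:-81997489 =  - 7^1*157^1*74611^1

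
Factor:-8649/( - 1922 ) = 9/2 = 2^( - 1)  *3^2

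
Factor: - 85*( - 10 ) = 850 = 2^1*5^2*17^1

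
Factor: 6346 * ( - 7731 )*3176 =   -  2^4*3^2*19^1*167^1 *397^1*859^1=-155817500976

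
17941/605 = 1631/55 = 29.65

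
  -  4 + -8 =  - 12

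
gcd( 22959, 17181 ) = 9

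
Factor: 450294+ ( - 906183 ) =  -455889 = - 3^1*7^1*17^1*1277^1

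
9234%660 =654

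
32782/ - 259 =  - 127 + 3/7 = - 126.57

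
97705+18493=116198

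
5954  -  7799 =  - 1845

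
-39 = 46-85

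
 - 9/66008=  - 9/66008 = - 0.00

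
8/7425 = 8/7425 = 0.00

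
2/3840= 1/1920 = 0.00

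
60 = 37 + 23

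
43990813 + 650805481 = 694796294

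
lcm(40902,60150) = 1022550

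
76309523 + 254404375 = 330713898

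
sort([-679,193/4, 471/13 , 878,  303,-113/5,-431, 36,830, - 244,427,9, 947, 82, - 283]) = [ - 679, -431,-283, - 244, - 113/5,9,36,471/13,193/4, 82,303,427,830, 878,947]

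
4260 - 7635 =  - 3375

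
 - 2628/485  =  -6  +  282/485 =- 5.42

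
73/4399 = 73/4399 = 0.02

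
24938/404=61+147/202 = 61.73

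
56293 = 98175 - 41882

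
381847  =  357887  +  23960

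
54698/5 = 54698/5 =10939.60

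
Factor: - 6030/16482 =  - 15/41 = - 3^1*5^1*41^ ( - 1 ) 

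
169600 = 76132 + 93468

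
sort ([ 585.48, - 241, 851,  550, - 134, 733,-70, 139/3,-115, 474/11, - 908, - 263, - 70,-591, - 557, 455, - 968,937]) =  [  -  968 , - 908, - 591, - 557,-263, - 241 , - 134,  -  115, - 70, - 70,474/11, 139/3,455, 550, 585.48, 733, 851 , 937 ] 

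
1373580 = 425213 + 948367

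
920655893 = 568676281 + 351979612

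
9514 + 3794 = 13308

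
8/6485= 8/6485 = 0.00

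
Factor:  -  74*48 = -3552 = - 2^5*3^1*37^1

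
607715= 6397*95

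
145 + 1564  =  1709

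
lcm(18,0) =0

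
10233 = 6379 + 3854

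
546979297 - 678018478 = - 131039181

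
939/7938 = 313/2646=0.12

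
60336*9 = 543024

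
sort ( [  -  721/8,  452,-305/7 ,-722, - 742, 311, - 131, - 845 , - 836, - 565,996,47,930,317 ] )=[ - 845, - 836,-742,-722, - 565, - 131,- 721/8,-305/7, 47, 311,317, 452,930,996 ] 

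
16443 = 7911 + 8532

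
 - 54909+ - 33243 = - 88152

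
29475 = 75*393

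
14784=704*21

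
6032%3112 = 2920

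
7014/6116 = 1+ 449/3058 = 1.15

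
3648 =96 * 38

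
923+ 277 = 1200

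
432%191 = 50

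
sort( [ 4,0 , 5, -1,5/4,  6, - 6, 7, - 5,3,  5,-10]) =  [ - 10, - 6, - 5, - 1,0,5/4,3,4 , 5, 5,6,  7 ]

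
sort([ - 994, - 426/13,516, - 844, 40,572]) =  [ - 994, - 844, - 426/13, 40,516, 572 ] 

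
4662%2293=76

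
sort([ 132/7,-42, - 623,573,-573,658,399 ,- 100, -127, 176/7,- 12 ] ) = [ - 623,-573, - 127,  -  100, - 42,  -  12,132/7,176/7,  399, 573,658 ] 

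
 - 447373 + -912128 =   -  1359501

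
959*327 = 313593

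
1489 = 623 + 866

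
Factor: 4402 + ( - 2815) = 1587 = 3^1*23^2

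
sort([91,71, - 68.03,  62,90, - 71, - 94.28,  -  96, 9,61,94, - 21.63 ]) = [ - 96, - 94.28,-71, - 68.03, - 21.63,9, 61, 62 , 71,90,91,94 ]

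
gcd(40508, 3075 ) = 41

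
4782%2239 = 304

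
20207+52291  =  72498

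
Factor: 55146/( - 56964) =-91/94 = - 2^( - 1 )* 7^1*13^1*47^(-1 )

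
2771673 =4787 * 579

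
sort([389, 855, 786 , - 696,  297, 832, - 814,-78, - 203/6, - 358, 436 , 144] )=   [ -814, - 696, - 358, - 78, - 203/6,  144, 297, 389, 436, 786, 832, 855] 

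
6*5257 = 31542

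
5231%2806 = 2425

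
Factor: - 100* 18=- 2^3*3^2*5^2 = - 1800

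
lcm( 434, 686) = 21266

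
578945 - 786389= -207444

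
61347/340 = 61347/340 = 180.43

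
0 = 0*473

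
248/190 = 1 + 29/95 = 1.31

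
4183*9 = 37647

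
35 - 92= -57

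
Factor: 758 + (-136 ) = 622 = 2^1*311^1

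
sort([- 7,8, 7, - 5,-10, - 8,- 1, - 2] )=[  -  10, - 8, - 7,-5, - 2, - 1, 7 , 8]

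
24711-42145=- 17434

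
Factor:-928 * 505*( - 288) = 134968320 = 2^10 * 3^2 *5^1*29^1*101^1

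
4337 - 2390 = 1947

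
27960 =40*699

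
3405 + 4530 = 7935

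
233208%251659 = 233208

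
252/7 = 36=36.00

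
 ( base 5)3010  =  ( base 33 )bh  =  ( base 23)GC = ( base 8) 574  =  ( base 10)380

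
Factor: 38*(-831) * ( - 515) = 2^1*3^1*5^1*19^1*103^1 * 277^1 = 16262670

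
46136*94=4336784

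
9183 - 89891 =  - 80708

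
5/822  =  5/822 =0.01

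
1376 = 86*16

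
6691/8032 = 6691/8032  =  0.83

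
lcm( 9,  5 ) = 45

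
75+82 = 157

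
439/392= 439/392 = 1.12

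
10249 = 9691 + 558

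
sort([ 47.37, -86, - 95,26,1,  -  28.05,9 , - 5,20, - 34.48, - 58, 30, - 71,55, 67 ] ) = [ - 95, - 86, - 71, - 58, -34.48, - 28.05,-5, 1, 9 , 20 , 26,30,47.37, 55, 67] 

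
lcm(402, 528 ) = 35376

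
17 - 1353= - 1336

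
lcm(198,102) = 3366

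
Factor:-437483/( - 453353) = 827/857 = 827^1*857^( - 1)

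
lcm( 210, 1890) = 1890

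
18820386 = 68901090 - 50080704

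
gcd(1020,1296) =12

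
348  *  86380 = 30060240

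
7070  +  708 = 7778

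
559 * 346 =193414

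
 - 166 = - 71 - 95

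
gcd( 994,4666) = 2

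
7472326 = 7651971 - 179645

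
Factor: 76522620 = 2^2* 3^1*5^1*467^1*2731^1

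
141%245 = 141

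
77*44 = 3388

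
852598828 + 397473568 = 1250072396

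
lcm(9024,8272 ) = 99264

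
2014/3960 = 1007/1980 = 0.51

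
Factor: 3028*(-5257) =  - 2^2*7^1*751^1*757^1 = -15918196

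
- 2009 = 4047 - 6056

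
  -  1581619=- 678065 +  - 903554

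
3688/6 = 1844/3 = 614.67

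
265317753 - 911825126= - 646507373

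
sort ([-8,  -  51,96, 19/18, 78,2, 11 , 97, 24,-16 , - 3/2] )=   [-51,-16,  -  8, - 3/2, 19/18, 2, 11,24,78, 96,97 ]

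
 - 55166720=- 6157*8960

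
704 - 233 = 471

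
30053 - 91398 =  - 61345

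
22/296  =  11/148 = 0.07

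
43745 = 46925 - 3180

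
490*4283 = 2098670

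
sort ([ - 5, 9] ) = [ -5,9 ]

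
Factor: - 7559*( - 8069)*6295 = 5^1*1259^1 * 7559^1*8069^1 = 383954529445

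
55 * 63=3465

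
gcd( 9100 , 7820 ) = 20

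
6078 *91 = 553098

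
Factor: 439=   439^1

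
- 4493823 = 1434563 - 5928386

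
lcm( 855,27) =2565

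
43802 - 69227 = -25425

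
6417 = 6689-272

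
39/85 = 39/85 = 0.46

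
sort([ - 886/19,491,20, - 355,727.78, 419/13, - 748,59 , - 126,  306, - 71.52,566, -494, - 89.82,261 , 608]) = [- 748, - 494 ,-355, - 126,-89.82, - 71.52,- 886/19,  20 , 419/13,  59,  261,306, 491,566, 608,727.78 ] 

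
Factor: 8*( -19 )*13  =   - 1976 = -  2^3*13^1 * 19^1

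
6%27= 6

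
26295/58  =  453 +21/58= 453.36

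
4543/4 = 4543/4= 1135.75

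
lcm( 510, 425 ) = 2550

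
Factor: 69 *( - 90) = -6210 = -2^1*3^3*5^1 * 23^1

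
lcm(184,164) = 7544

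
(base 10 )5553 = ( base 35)4IN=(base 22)ba9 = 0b1010110110001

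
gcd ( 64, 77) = 1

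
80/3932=20/983  =  0.02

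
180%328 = 180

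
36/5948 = 9/1487 = 0.01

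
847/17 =49 + 14/17 = 49.82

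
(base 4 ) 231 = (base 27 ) 1i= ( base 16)2d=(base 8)55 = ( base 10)45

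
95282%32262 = 30758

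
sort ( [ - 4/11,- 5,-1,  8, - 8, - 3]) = [-8, - 5, - 3, - 1,  -  4/11,8 ] 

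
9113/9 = 9113/9 = 1012.56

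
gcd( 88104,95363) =1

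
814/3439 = 814/3439 = 0.24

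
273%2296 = 273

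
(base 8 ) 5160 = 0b101001110000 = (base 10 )2672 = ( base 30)2T2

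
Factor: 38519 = 13^1*2963^1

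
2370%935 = 500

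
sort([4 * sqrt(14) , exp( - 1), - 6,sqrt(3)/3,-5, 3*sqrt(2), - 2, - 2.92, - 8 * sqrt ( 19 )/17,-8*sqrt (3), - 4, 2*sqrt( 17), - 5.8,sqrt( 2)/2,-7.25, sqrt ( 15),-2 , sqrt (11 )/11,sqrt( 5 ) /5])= [  -  8 * sqrt( 3 ) , - 7.25,  -  6, - 5.8 , - 5 , - 4, - 2.92,  -  8*sqrt( 19)/17, - 2,-2,sqrt( 11)/11, exp(- 1) , sqrt( 5)/5,  sqrt(3)/3, sqrt(2) /2, sqrt(15),3  *  sqrt( 2) , 2*sqrt (17), 4* sqrt( 14 )]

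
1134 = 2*567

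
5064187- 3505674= 1558513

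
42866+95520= 138386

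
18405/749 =24 + 429/749 = 24.57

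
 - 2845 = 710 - 3555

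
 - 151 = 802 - 953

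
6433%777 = 217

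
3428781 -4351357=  -922576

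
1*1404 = 1404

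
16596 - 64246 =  - 47650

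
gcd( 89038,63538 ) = 2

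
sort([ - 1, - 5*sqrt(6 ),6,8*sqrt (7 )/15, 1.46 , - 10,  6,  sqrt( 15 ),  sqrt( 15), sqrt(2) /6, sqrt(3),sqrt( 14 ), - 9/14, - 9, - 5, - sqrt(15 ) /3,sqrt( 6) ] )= [ - 5*sqrt(6), -10,  -  9, - 5, -sqrt ( 15 )/3, - 1, - 9/14 , sqrt( 2) /6, 8*sqrt( 7) /15,1.46,sqrt ( 3 ), sqrt(6),sqrt(14),sqrt( 15),sqrt(15),  6,6 ]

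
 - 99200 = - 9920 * 10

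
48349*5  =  241745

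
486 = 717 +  - 231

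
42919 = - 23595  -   - 66514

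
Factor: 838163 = 41^1*20443^1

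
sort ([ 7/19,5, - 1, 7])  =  [ - 1, 7/19, 5, 7 ] 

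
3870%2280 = 1590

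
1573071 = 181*8691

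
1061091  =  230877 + 830214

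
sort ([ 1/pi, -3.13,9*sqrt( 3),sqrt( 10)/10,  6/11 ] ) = [  -  3.13, sqrt (10) /10,  1/pi, 6/11,  9 *sqrt(  3) ] 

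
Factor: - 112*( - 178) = 19936 = 2^5*7^1*89^1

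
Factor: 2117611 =2117611^1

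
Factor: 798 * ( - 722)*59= - 2^2*3^1 *7^1*19^3 * 59^1 = -33993204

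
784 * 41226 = 32321184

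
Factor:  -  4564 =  - 2^2*7^1 *163^1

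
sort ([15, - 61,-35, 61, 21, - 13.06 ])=[ - 61, - 35, - 13.06,15,21, 61]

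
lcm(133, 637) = 12103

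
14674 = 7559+7115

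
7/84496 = 7/84496  =  0.00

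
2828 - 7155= - 4327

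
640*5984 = 3829760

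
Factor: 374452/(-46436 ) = -47^( - 1)*379^1 = - 379/47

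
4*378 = 1512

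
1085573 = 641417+444156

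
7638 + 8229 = 15867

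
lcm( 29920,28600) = 1944800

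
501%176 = 149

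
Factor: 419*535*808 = 2^3*5^1*101^1*107^1*419^1 = 181125320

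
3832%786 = 688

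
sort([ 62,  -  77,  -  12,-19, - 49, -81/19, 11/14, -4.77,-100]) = [  -  100, - 77,  -  49,-19 ,-12,  -  4.77, - 81/19, 11/14, 62] 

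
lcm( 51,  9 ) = 153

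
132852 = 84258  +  48594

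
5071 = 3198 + 1873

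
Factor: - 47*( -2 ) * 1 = 94= 2^1*47^1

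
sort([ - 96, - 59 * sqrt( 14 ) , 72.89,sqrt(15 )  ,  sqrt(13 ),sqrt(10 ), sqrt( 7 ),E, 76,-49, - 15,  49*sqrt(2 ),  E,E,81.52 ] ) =[ - 59*sqrt (14), - 96, - 49, - 15, sqrt(7 ), E,E,E,sqrt(10 ),sqrt( 13),sqrt(15),49*sqrt(2 ),72.89, 76,81.52 ]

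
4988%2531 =2457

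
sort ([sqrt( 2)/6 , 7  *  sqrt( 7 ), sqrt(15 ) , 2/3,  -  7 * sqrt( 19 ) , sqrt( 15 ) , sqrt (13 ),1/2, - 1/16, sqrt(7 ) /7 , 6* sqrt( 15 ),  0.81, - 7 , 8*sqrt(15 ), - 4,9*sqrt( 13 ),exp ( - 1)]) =[ - 7*sqrt( 19),- 7,-4,- 1/16, sqrt( 2 )/6,exp(-1 ), sqrt( 7) /7 , 1/2, 2/3,0.81 , sqrt( 13), sqrt( 15),  sqrt( 15 ) , 7*sqrt(7 ) , 6*sqrt(  15),8*sqrt( 15 ),9*sqrt(13 )]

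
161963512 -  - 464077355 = 626040867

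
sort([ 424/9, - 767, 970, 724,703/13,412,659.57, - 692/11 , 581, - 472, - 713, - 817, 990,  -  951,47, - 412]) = [ - 951 , -817 , - 767, - 713, - 472,-412,-692/11,  47,  424/9, 703/13, 412,581,659.57,724, 970,990 ]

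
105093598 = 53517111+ 51576487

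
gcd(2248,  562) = 562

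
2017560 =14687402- 12669842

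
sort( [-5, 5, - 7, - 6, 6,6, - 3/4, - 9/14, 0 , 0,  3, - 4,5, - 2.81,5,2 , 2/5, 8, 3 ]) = [ - 7 , - 6 , - 5, - 4,  -  2.81, - 3/4,-9/14, 0, 0,2/5, 2,3,3, 5,5, 5, 6,6, 8]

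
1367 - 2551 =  - 1184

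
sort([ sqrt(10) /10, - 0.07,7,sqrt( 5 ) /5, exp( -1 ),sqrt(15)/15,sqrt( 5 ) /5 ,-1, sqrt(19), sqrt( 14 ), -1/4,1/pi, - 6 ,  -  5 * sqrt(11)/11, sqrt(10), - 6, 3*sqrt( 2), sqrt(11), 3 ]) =[ - 6 , - 6,-5*sqrt( 11 )/11, - 1, - 1/4, - 0.07, sqrt( 15)/15, sqrt(10)/10,1/pi,  exp( - 1) , sqrt( 5)/5, sqrt(5 )/5, 3 , sqrt(10), sqrt(11), sqrt(14), 3*sqrt(2), sqrt(19), 7 ]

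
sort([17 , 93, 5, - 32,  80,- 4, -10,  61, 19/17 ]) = [ -32,-10,-4,  19/17, 5,17,61, 80 , 93 ] 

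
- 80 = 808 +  - 888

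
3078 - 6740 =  - 3662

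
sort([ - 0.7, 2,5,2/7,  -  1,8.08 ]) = [ - 1, - 0.7,2/7, 2, 5,8.08]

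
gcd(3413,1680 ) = 1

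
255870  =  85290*3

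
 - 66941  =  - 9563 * 7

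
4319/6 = 719 +5/6= 719.83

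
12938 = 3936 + 9002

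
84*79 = 6636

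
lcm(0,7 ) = 0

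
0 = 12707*0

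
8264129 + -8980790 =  - 716661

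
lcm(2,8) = 8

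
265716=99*2684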